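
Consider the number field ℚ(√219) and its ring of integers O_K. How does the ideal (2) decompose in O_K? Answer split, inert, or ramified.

2 is ramified

d = 219 ≡ 3 (mod 4), so O_K = ℤ[√219] and disc(K) = 4d = 876.
disc(K) = 876 = 2·438, so p = 2 is ramified.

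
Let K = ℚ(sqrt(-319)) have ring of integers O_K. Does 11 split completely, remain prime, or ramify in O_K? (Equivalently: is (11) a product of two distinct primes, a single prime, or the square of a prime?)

ramifies in O_K

-319 mod 4 = 1, hence disc K = -319 and O_K = ℤ[(1+√-319)/2].
disc(K) = -319 = 11·(-29), so p = 11 is ramified.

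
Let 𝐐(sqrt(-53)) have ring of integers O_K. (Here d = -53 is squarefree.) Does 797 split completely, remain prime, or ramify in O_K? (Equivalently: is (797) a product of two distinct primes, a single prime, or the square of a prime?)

-53 mod 4 = 3, hence disc K = 4·(-53) = -212 and O_K = ℤ[√-53].
disc(K) = -212 is not divisible by 797; 797 is unramified.
Compute (-53/797) via Euler: 744^((797-1)/2) mod 797 = 796, so (-53/797) = -1.
(-53/797) = -1, so 797 is inert.

remains prime (inert)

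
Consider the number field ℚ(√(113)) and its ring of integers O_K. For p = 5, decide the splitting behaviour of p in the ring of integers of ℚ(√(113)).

5 remains inert

Since 113 ≡ 1 mod 4, the ring of integers is ℤ[(1+√113)/2] with discriminant 113.
5 ∤ 113, so 5 is unramified.
Legendre symbol by Euler's criterion: (113/5) ≡ 113^2 ≡ 4 (mod 5), i.e. (113/5) = -1.
d is a non-residue mod p, hence 5 remains inert in O_K.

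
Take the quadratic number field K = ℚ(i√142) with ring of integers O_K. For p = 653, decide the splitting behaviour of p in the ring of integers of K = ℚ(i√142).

split — (653) = 𝔭₁𝔭₂ with 𝔭₁ ≠ 𝔭₂

-142 mod 4 = 2, hence disc K = 4·(-142) = -568 and O_K = ℤ[√-142].
Since gcd(653, -568) = 1 the prime 653 does not ramify.
Legendre symbol by Euler's criterion: (-142/653) ≡ (-142)^326 ≡ 1 (mod 653), i.e. (-142/653) = 1.
Legendre symbol 1 ⇒ 653 is split.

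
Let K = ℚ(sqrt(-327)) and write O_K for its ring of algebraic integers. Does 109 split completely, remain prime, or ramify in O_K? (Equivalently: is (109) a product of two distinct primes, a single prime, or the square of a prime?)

-327 mod 4 = 1, hence disc K = -327 and O_K = ℤ[(1+√-327)/2].
disc(K) = -327 = 109·(-3), so p = 109 is ramified.

p ramifies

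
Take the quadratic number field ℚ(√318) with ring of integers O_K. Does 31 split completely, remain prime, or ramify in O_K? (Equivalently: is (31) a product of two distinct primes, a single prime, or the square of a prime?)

318 mod 4 = 2, hence disc K = 4·318 = 1272 and O_K = ℤ[√318].
disc(K) = 1272 is not divisible by 31; 31 is unramified.
Compute (318/31) via Euler: 8^((31-1)/2) mod 31 = 1, so (318/31) = 1.
Legendre symbol 1 ⇒ 31 is split.

p splits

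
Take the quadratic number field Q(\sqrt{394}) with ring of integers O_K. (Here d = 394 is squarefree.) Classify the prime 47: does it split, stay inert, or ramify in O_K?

Since 394 ≢ 1 mod 4, the ring of integers is ℤ[√394] with discriminant 4·394 = 1576.
Since gcd(47, 1576) = 1 the prime 47 does not ramify.
Compute (394/47) via Euler: 18^((47-1)/2) mod 47 = 1, so (394/47) = 1.
Legendre symbol 1 ⇒ 47 is split.

split — (47) = 𝔭₁𝔭₂ with 𝔭₁ ≠ 𝔭₂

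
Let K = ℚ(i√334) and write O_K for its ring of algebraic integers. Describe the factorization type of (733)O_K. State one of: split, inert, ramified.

p is inert

Since -334 ≢ 1 mod 4, the ring of integers is ℤ[√-334] with discriminant 4·(-334) = -1336.
Since gcd(733, -1336) = 1 the prime 733 does not ramify.
Compute (-334/733) via Euler: 399^((733-1)/2) mod 733 = 732, so (-334/733) = -1.
Legendre symbol -1 ⇒ 733 is inert.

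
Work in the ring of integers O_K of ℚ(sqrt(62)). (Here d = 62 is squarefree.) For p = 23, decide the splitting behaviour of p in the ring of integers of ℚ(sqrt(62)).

23 splits in O_K

d = 62 ≡ 2 (mod 4), so O_K = ℤ[√62] and disc(K) = 4d = 248.
disc(K) = 248 is not divisible by 23; 23 is unramified.
Euler's criterion: 62^11 mod 23 = 1. Thus (62|23) = 1.
d is a quadratic residue mod p, hence 23 splits in O_K.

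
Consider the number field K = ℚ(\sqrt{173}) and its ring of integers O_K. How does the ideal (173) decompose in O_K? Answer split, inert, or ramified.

ramified — (173) = 𝔭²

Since 173 ≡ 1 mod 4, the ring of integers is ℤ[(1+√173)/2] with discriminant 173.
173 divides disc(K) = 173, so 173 ramifies.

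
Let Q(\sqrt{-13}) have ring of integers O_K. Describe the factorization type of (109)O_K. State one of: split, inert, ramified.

d = -13 ≡ 3 (mod 4), so O_K = ℤ[√-13] and disc(K) = 4d = -52.
Since gcd(109, -52) = 1 the prime 109 does not ramify.
(-13/109) = 96^54 mod 109 = 108, giving Legendre symbol -1.
Legendre symbol -1 ⇒ 109 is inert.

109 remains inert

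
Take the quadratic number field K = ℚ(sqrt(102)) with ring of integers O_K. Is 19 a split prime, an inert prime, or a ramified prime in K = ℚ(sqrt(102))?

split — (19) = 𝔭₁𝔭₂ with 𝔭₁ ≠ 𝔭₂

d = 102 ≡ 2 (mod 4), so O_K = ℤ[√102] and disc(K) = 4d = 408.
Since gcd(19, 408) = 1 the prime 19 does not ramify.
Legendre symbol by Euler's criterion: (102/19) ≡ 102^9 ≡ 1 (mod 19), i.e. (102/19) = 1.
(102/19) = 1, so 19 splits.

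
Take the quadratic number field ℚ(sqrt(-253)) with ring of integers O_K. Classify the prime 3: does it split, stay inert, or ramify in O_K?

-253 mod 4 = 3, hence disc K = 4·(-253) = -1012 and O_K = ℤ[√-253].
Since gcd(3, -1012) = 1 the prime 3 does not ramify.
Legendre symbol by Euler's criterion: (-253/3) ≡ (-253)^1 ≡ 2 (mod 3), i.e. (-253/3) = -1.
(-253/3) = -1, so 3 is inert.

remains prime (inert)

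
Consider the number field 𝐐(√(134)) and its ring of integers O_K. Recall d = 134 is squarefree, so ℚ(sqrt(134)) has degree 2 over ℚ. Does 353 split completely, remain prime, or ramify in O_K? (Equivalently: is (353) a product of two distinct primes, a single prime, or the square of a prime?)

134 mod 4 = 2, hence disc K = 4·134 = 536 and O_K = ℤ[√134].
353 ∤ 536, so 353 is unramified.
Euler's criterion: 134^176 mod 353 = 352. Thus (134|353) = -1.
(134/353) = -1, so 353 is inert.

remains prime (inert)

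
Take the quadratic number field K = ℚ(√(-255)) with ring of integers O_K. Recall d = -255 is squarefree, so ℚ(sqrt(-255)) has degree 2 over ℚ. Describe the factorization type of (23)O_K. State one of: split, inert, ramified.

d = -255 ≡ 1 (mod 4), so O_K = ℤ[(1+√-255)/2] and disc(K) = d = -255.
Since gcd(23, -255) = 1 the prime 23 does not ramify.
(-255/23) = 21^11 mod 23 = 22, giving Legendre symbol -1.
d is a non-residue mod p, hence 23 remains inert in O_K.

inert — (23) stays prime in O_K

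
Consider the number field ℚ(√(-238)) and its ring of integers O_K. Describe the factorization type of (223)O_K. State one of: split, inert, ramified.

d = -238 ≡ 2 (mod 4), so O_K = ℤ[√-238] and disc(K) = 4d = -952.
disc(K) = -952 is not divisible by 223; 223 is unramified.
Euler's criterion: (-238)^111 mod 223 = 222. Thus (-238|223) = -1.
d is a non-residue mod p, hence 223 remains inert in O_K.

inert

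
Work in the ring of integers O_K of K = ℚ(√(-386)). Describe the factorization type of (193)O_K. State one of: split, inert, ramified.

ramified

d = -386 ≡ 2 (mod 4), so O_K = ℤ[√-386] and disc(K) = 4d = -1544.
193 divides disc(K) = -1544, so 193 ramifies.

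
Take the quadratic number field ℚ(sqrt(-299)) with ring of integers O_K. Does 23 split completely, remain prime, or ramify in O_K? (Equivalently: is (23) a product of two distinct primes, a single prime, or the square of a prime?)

-299 mod 4 = 1, hence disc K = -299 and O_K = ℤ[(1+√-299)/2].
disc(K) = -299 = 23·(-13), so p = 23 is ramified.

23 is ramified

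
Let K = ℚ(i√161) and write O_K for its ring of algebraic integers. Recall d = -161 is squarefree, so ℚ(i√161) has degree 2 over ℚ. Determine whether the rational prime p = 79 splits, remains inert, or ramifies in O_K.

split

d = -161 ≡ 3 (mod 4), so O_K = ℤ[√-161] and disc(K) = 4d = -644.
disc(K) = -644 is not divisible by 79; 79 is unramified.
Compute (-161/79) via Euler: 76^((79-1)/2) mod 79 = 1, so (-161/79) = 1.
d is a quadratic residue mod p, hence 79 splits in O_K.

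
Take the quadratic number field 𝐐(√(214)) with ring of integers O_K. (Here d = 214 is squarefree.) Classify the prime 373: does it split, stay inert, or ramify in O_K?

Since 214 ≢ 1 mod 4, the ring of integers is ℤ[√214] with discriminant 4·214 = 856.
373 ∤ 856, so 373 is unramified.
Euler's criterion: 214^186 mod 373 = 372. Thus (214|373) = -1.
d is a non-residue mod p, hence 373 remains inert in O_K.

373 remains inert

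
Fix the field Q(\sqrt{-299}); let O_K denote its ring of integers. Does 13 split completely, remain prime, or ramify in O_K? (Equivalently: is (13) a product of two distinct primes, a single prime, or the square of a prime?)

Since -299 ≡ 1 mod 4, the ring of integers is ℤ[(1+√-299)/2] with discriminant -299.
Ramification test: 13 | -299. The prime 13 ramifies in K.

ramified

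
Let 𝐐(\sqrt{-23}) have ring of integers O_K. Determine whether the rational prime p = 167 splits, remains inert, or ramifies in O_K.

Since -23 ≡ 1 mod 4, the ring of integers is ℤ[(1+√-23)/2] with discriminant -23.
167 ∤ -23, so 167 is unramified.
Euler's criterion: (-23)^83 mod 167 = 1. Thus (-23|167) = 1.
(-23/167) = 1, so 167 splits.

splits completely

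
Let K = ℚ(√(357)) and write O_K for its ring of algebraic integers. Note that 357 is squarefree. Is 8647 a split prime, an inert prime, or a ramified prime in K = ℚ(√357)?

inert — (8647) stays prime in O_K

357 mod 4 = 1, hence disc K = 357 and O_K = ℤ[(1+√357)/2].
Since gcd(8647, 357) = 1 the prime 8647 does not ramify.
Euler's criterion: 357^4323 mod 8647 = 8646. Thus (357|8647) = -1.
Legendre symbol -1 ⇒ 8647 is inert.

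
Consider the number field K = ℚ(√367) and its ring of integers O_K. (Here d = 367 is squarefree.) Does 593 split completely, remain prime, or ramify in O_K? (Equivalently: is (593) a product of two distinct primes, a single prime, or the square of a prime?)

splits completely

Since 367 ≢ 1 mod 4, the ring of integers is ℤ[√367] with discriminant 4·367 = 1468.
593 ∤ 1468, so 593 is unramified.
Legendre symbol by Euler's criterion: (367/593) ≡ 367^296 ≡ 1 (mod 593), i.e. (367/593) = 1.
d is a quadratic residue mod p, hence 593 splits in O_K.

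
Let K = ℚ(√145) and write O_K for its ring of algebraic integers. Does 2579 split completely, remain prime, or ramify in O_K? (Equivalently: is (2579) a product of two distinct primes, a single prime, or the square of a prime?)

Since 145 ≡ 1 mod 4, the ring of integers is ℤ[(1+√145)/2] with discriminant 145.
disc(K) = 145 is not divisible by 2579; 2579 is unramified.
Euler's criterion: 145^1289 mod 2579 = 2578. Thus (145|2579) = -1.
(145/2579) = -1, so 2579 is inert.

p is inert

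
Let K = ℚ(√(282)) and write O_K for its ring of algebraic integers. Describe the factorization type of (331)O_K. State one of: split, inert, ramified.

Since 282 ≢ 1 mod 4, the ring of integers is ℤ[√282] with discriminant 4·282 = 1128.
331 ∤ 1128, so 331 is unramified.
Euler's criterion: 282^165 mod 331 = 330. Thus (282|331) = -1.
d is a non-residue mod p, hence 331 remains inert in O_K.

inert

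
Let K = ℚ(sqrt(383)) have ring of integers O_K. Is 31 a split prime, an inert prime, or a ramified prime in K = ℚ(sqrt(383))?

Since 383 ≢ 1 mod 4, the ring of integers is ℤ[√383] with discriminant 4·383 = 1532.
Since gcd(31, 1532) = 1 the prime 31 does not ramify.
Compute (383/31) via Euler: 11^((31-1)/2) mod 31 = 30, so (383/31) = -1.
d is a non-residue mod p, hence 31 remains inert in O_K.

remains prime (inert)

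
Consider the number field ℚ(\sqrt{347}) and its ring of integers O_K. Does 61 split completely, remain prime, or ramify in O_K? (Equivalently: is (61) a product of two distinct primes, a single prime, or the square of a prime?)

347 mod 4 = 3, hence disc K = 4·347 = 1388 and O_K = ℤ[√347].
Since gcd(61, 1388) = 1 the prime 61 does not ramify.
Euler's criterion: 347^30 mod 61 = 1. Thus (347|61) = 1.
(347/61) = 1, so 61 splits.

61 splits in O_K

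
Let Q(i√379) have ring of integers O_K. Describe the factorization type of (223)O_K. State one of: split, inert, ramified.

-379 mod 4 = 1, hence disc K = -379 and O_K = ℤ[(1+√-379)/2].
disc(K) = -379 is not divisible by 223; 223 is unramified.
Compute (-379/223) via Euler: 67^((223-1)/2) mod 223 = 222, so (-379/223) = -1.
(-379/223) = -1, so 223 is inert.

remains prime (inert)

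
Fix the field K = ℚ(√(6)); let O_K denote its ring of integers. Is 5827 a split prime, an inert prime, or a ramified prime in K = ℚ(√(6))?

6 mod 4 = 2, hence disc K = 4·6 = 24 and O_K = ℤ[√6].
disc(K) = 24 is not divisible by 5827; 5827 is unramified.
Compute (6/5827) via Euler: 6^((5827-1)/2) mod 5827 = 1, so (6/5827) = 1.
(6/5827) = 1, so 5827 splits.

5827 splits in O_K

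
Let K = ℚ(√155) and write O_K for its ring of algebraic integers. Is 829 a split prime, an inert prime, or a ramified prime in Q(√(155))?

remains prime (inert)

d = 155 ≡ 3 (mod 4), so O_K = ℤ[√155] and disc(K) = 4d = 620.
Since gcd(829, 620) = 1 the prime 829 does not ramify.
(155/829) = 155^414 mod 829 = 828, giving Legendre symbol -1.
d is a non-residue mod p, hence 829 remains inert in O_K.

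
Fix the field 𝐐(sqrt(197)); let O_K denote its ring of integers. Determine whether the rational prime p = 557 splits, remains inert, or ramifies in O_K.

Since 197 ≡ 1 mod 4, the ring of integers is ℤ[(1+√197)/2] with discriminant 197.
Since gcd(557, 197) = 1 the prime 557 does not ramify.
Euler's criterion: 197^278 mod 557 = 1. Thus (197|557) = 1.
(197/557) = 1, so 557 splits.

split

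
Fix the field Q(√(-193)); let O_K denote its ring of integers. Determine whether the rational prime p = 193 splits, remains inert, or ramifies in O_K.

p ramifies

Since -193 ≢ 1 mod 4, the ring of integers is ℤ[√-193] with discriminant 4·(-193) = -772.
disc(K) = -772 = 193·(-4), so p = 193 is ramified.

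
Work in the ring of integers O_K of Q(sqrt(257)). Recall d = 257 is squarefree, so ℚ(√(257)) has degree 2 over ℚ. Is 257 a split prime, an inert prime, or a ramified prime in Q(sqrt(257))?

p ramifies

257 mod 4 = 1, hence disc K = 257 and O_K = ℤ[(1+√257)/2].
disc(K) = 257 = 257·1, so p = 257 is ramified.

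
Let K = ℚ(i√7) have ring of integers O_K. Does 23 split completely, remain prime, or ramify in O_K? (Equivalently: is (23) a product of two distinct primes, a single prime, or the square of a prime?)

-7 mod 4 = 1, hence disc K = -7 and O_K = ℤ[(1+√-7)/2].
Since gcd(23, -7) = 1 the prime 23 does not ramify.
Legendre symbol by Euler's criterion: (-7/23) ≡ (-7)^11 ≡ 1 (mod 23), i.e. (-7/23) = 1.
Legendre symbol 1 ⇒ 23 is split.

splits completely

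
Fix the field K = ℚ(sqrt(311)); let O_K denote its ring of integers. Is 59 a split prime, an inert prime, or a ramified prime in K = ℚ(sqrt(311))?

splits completely

311 mod 4 = 3, hence disc K = 4·311 = 1244 and O_K = ℤ[√311].
59 ∤ 1244, so 59 is unramified.
Compute (311/59) via Euler: 16^((59-1)/2) mod 59 = 1, so (311/59) = 1.
d is a quadratic residue mod p, hence 59 splits in O_K.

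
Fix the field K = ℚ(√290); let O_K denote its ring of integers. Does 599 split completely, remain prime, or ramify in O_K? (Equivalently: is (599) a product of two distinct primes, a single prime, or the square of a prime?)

d = 290 ≡ 2 (mod 4), so O_K = ℤ[√290] and disc(K) = 4d = 1160.
disc(K) = 1160 is not divisible by 599; 599 is unramified.
Compute (290/599) via Euler: 290^((599-1)/2) mod 599 = 598, so (290/599) = -1.
d is a non-residue mod p, hence 599 remains inert in O_K.

p is inert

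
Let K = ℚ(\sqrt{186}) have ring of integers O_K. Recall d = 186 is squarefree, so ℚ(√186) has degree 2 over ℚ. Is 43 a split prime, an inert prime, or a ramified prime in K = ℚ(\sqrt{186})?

Since 186 ≢ 1 mod 4, the ring of integers is ℤ[√186] with discriminant 4·186 = 744.
Since gcd(43, 744) = 1 the prime 43 does not ramify.
Legendre symbol by Euler's criterion: (186/43) ≡ 186^21 ≡ 1 (mod 43), i.e. (186/43) = 1.
Legendre symbol 1 ⇒ 43 is split.

p splits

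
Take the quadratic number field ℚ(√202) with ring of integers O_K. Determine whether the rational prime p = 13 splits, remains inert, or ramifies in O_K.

p is inert

Since 202 ≢ 1 mod 4, the ring of integers is ℤ[√202] with discriminant 4·202 = 808.
13 ∤ 808, so 13 is unramified.
Euler's criterion: 202^6 mod 13 = 12. Thus (202|13) = -1.
Legendre symbol -1 ⇒ 13 is inert.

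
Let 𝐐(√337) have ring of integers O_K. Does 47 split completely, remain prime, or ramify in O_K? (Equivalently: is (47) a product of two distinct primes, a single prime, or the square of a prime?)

d = 337 ≡ 1 (mod 4), so O_K = ℤ[(1+√337)/2] and disc(K) = d = 337.
47 ∤ 337, so 47 is unramified.
Compute (337/47) via Euler: 8^((47-1)/2) mod 47 = 1, so (337/47) = 1.
d is a quadratic residue mod p, hence 47 splits in O_K.

split — (47) = 𝔭₁𝔭₂ with 𝔭₁ ≠ 𝔭₂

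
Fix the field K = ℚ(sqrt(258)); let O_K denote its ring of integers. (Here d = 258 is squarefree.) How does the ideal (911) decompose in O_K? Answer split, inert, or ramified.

911 splits in O_K

258 mod 4 = 2, hence disc K = 4·258 = 1032 and O_K = ℤ[√258].
911 ∤ 1032, so 911 is unramified.
(258/911) = 258^455 mod 911 = 1, giving Legendre symbol 1.
d is a quadratic residue mod p, hence 911 splits in O_K.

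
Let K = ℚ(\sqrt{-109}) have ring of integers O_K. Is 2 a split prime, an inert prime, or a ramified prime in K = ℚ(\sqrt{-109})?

-109 mod 4 = 3, hence disc K = 4·(-109) = -436 and O_K = ℤ[√-109].
Ramification test: 2 | -436. The prime 2 ramifies in K.

ramified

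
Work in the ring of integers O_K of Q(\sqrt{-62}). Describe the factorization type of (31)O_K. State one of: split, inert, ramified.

-62 mod 4 = 2, hence disc K = 4·(-62) = -248 and O_K = ℤ[√-62].
disc(K) = -248 = 31·(-8), so p = 31 is ramified.

ramified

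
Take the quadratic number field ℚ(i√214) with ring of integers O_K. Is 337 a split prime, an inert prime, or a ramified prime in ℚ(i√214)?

split — (337) = 𝔭₁𝔭₂ with 𝔭₁ ≠ 𝔭₂

d = -214 ≡ 2 (mod 4), so O_K = ℤ[√-214] and disc(K) = 4d = -856.
337 ∤ -856, so 337 is unramified.
(-214/337) = 123^168 mod 337 = 1, giving Legendre symbol 1.
(-214/337) = 1, so 337 splits.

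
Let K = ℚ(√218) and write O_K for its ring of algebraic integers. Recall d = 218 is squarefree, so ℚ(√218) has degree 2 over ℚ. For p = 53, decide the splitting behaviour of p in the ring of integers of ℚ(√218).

53 splits in O_K

Since 218 ≢ 1 mod 4, the ring of integers is ℤ[√218] with discriminant 4·218 = 872.
Since gcd(53, 872) = 1 the prime 53 does not ramify.
(218/53) = 6^26 mod 53 = 1, giving Legendre symbol 1.
(218/53) = 1, so 53 splits.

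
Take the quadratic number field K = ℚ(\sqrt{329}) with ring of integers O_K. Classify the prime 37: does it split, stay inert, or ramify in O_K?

37 splits in O_K

329 mod 4 = 1, hence disc K = 329 and O_K = ℤ[(1+√329)/2].
37 ∤ 329, so 37 is unramified.
Euler's criterion: 329^18 mod 37 = 1. Thus (329|37) = 1.
Legendre symbol 1 ⇒ 37 is split.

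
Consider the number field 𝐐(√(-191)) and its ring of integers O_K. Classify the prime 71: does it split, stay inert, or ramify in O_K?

-191 mod 4 = 1, hence disc K = -191 and O_K = ℤ[(1+√-191)/2].
disc(K) = -191 is not divisible by 71; 71 is unramified.
Compute (-191/71) via Euler: 22^((71-1)/2) mod 71 = 70, so (-191/71) = -1.
(-191/71) = -1, so 71 is inert.

p is inert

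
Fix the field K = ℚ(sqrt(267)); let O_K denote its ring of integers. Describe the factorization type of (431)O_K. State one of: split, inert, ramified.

remains prime (inert)

Since 267 ≢ 1 mod 4, the ring of integers is ℤ[√267] with discriminant 4·267 = 1068.
disc(K) = 1068 is not divisible by 431; 431 is unramified.
Compute (267/431) via Euler: 267^((431-1)/2) mod 431 = 430, so (267/431) = -1.
Legendre symbol -1 ⇒ 431 is inert.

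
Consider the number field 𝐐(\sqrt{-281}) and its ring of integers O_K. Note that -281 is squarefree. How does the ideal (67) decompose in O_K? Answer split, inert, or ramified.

-281 mod 4 = 3, hence disc K = 4·(-281) = -1124 and O_K = ℤ[√-281].
67 ∤ -1124, so 67 is unramified.
Euler's criterion: (-281)^33 mod 67 = 1. Thus (-281|67) = 1.
(-281/67) = 1, so 67 splits.

p splits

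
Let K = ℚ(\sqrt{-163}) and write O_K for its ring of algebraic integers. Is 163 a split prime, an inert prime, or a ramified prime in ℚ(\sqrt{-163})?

d = -163 ≡ 1 (mod 4), so O_K = ℤ[(1+√-163)/2] and disc(K) = d = -163.
163 divides disc(K) = -163, so 163 ramifies.

ramifies in O_K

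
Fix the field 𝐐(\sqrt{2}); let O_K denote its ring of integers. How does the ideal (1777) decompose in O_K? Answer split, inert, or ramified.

p splits

2 mod 4 = 2, hence disc K = 4·2 = 8 and O_K = ℤ[√2].
1777 ∤ 8, so 1777 is unramified.
Compute (2/1777) via Euler: 2^((1777-1)/2) mod 1777 = 1, so (2/1777) = 1.
(2/1777) = 1, so 1777 splits.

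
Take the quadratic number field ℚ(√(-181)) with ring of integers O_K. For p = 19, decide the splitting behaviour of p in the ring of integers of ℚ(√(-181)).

d = -181 ≡ 3 (mod 4), so O_K = ℤ[√-181] and disc(K) = 4d = -724.
19 ∤ -724, so 19 is unramified.
Compute (-181/19) via Euler: 9^((19-1)/2) mod 19 = 1, so (-181/19) = 1.
(-181/19) = 1, so 19 splits.

p splits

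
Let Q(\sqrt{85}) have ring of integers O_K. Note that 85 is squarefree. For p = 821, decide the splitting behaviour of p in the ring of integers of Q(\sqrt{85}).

d = 85 ≡ 1 (mod 4), so O_K = ℤ[(1+√85)/2] and disc(K) = d = 85.
821 ∤ 85, so 821 is unramified.
(85/821) = 85^410 mod 821 = 820, giving Legendre symbol -1.
(85/821) = -1, so 821 is inert.

821 remains inert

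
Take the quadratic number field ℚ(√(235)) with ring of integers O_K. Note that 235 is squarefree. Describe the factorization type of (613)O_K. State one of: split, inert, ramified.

Since 235 ≢ 1 mod 4, the ring of integers is ℤ[√235] with discriminant 4·235 = 940.
disc(K) = 940 is not divisible by 613; 613 is unramified.
Euler's criterion: 235^306 mod 613 = 612. Thus (235|613) = -1.
Legendre symbol -1 ⇒ 613 is inert.

inert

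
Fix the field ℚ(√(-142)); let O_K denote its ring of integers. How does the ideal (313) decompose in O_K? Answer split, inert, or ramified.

d = -142 ≡ 2 (mod 4), so O_K = ℤ[√-142] and disc(K) = 4d = -568.
Since gcd(313, -568) = 1 the prime 313 does not ramify.
(-142/313) = 171^156 mod 313 = 1, giving Legendre symbol 1.
Legendre symbol 1 ⇒ 313 is split.

split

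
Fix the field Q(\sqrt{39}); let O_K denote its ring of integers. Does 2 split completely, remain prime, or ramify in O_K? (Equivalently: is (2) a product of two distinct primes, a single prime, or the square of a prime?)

ramified — (2) = 𝔭²

39 mod 4 = 3, hence disc K = 4·39 = 156 and O_K = ℤ[√39].
2 divides disc(K) = 156, so 2 ramifies.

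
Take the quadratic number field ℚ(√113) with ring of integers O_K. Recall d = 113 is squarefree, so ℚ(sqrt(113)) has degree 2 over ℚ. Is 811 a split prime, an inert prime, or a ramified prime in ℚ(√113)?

113 mod 4 = 1, hence disc K = 113 and O_K = ℤ[(1+√113)/2].
Since gcd(811, 113) = 1 the prime 811 does not ramify.
Compute (113/811) via Euler: 113^((811-1)/2) mod 811 = 810, so (113/811) = -1.
(113/811) = -1, so 811 is inert.

inert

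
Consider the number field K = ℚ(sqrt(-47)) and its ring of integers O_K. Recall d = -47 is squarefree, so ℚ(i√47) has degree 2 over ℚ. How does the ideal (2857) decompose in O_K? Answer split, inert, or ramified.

-47 mod 4 = 1, hence disc K = -47 and O_K = ℤ[(1+√-47)/2].
2857 ∤ -47, so 2857 is unramified.
Compute (-47/2857) via Euler: 2810^((2857-1)/2) mod 2857 = 1, so (-47/2857) = 1.
(-47/2857) = 1, so 2857 splits.

split — (2857) = 𝔭₁𝔭₂ with 𝔭₁ ≠ 𝔭₂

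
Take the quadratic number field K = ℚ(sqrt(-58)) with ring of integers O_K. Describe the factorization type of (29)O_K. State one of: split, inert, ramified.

ramified — (29) = 𝔭²

Since -58 ≢ 1 mod 4, the ring of integers is ℤ[√-58] with discriminant 4·(-58) = -232.
disc(K) = -232 = 29·(-8), so p = 29 is ramified.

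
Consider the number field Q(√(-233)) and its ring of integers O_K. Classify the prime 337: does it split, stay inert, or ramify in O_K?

d = -233 ≡ 3 (mod 4), so O_K = ℤ[√-233] and disc(K) = 4d = -932.
Since gcd(337, -932) = 1 the prime 337 does not ramify.
Compute (-233/337) via Euler: 104^((337-1)/2) mod 337 = 1, so (-233/337) = 1.
d is a quadratic residue mod p, hence 337 splits in O_K.

split — (337) = 𝔭₁𝔭₂ with 𝔭₁ ≠ 𝔭₂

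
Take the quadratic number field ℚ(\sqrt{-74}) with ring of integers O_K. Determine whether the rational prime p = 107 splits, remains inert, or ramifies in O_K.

d = -74 ≡ 2 (mod 4), so O_K = ℤ[√-74] and disc(K) = 4d = -296.
Since gcd(107, -296) = 1 the prime 107 does not ramify.
Legendre symbol by Euler's criterion: (-74/107) ≡ (-74)^53 ≡ 1 (mod 107), i.e. (-74/107) = 1.
Legendre symbol 1 ⇒ 107 is split.

p splits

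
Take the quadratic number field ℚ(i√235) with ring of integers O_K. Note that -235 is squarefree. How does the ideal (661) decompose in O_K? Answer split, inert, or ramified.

-235 mod 4 = 1, hence disc K = -235 and O_K = ℤ[(1+√-235)/2].
disc(K) = -235 is not divisible by 661; 661 is unramified.
Compute (-235/661) via Euler: 426^((661-1)/2) mod 661 = 1, so (-235/661) = 1.
d is a quadratic residue mod p, hence 661 splits in O_K.

split — (661) = 𝔭₁𝔭₂ with 𝔭₁ ≠ 𝔭₂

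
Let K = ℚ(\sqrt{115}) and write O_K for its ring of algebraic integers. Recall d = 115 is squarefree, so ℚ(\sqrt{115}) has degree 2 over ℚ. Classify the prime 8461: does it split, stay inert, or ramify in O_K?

115 mod 4 = 3, hence disc K = 4·115 = 460 and O_K = ℤ[√115].
8461 ∤ 460, so 8461 is unramified.
Legendre symbol by Euler's criterion: (115/8461) ≡ 115^4230 ≡ 8460 (mod 8461), i.e. (115/8461) = -1.
d is a non-residue mod p, hence 8461 remains inert in O_K.

p is inert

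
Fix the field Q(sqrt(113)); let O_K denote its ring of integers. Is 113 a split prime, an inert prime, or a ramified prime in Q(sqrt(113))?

d = 113 ≡ 1 (mod 4), so O_K = ℤ[(1+√113)/2] and disc(K) = d = 113.
113 divides disc(K) = 113, so 113 ramifies.

ramified — (113) = 𝔭²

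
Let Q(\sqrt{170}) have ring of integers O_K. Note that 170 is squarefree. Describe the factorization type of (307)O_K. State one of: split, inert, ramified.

p splits

170 mod 4 = 2, hence disc K = 4·170 = 680 and O_K = ℤ[√170].
disc(K) = 680 is not divisible by 307; 307 is unramified.
(170/307) = 170^153 mod 307 = 1, giving Legendre symbol 1.
(170/307) = 1, so 307 splits.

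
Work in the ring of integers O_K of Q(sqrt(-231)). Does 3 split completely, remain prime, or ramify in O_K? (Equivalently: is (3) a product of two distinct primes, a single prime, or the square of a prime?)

Since -231 ≡ 1 mod 4, the ring of integers is ℤ[(1+√-231)/2] with discriminant -231.
Ramification test: 3 | -231. The prime 3 ramifies in K.

3 is ramified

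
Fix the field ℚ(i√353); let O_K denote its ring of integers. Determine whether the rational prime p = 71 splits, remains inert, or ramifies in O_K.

Since -353 ≢ 1 mod 4, the ring of integers is ℤ[√-353] with discriminant 4·(-353) = -1412.
71 ∤ -1412, so 71 is unramified.
Compute (-353/71) via Euler: 2^((71-1)/2) mod 71 = 1, so (-353/71) = 1.
(-353/71) = 1, so 71 splits.

split — (71) = 𝔭₁𝔭₂ with 𝔭₁ ≠ 𝔭₂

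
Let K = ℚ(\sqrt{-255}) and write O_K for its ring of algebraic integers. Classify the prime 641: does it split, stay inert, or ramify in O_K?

Since -255 ≡ 1 mod 4, the ring of integers is ℤ[(1+√-255)/2] with discriminant -255.
disc(K) = -255 is not divisible by 641; 641 is unramified.
Legendre symbol by Euler's criterion: (-255/641) ≡ (-255)^320 ≡ 1 (mod 641), i.e. (-255/641) = 1.
(-255/641) = 1, so 641 splits.

splits completely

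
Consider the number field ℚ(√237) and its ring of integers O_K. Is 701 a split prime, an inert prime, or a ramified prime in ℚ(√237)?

p splits

Since 237 ≡ 1 mod 4, the ring of integers is ℤ[(1+√237)/2] with discriminant 237.
disc(K) = 237 is not divisible by 701; 701 is unramified.
Legendre symbol by Euler's criterion: (237/701) ≡ 237^350 ≡ 1 (mod 701), i.e. (237/701) = 1.
d is a quadratic residue mod p, hence 701 splits in O_K.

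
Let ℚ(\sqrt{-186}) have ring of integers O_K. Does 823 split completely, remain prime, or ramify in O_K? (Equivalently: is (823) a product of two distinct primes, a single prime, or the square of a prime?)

Since -186 ≢ 1 mod 4, the ring of integers is ℤ[√-186] with discriminant 4·(-186) = -744.
Since gcd(823, -744) = 1 the prime 823 does not ramify.
(-186/823) = 637^411 mod 823 = 1, giving Legendre symbol 1.
(-186/823) = 1, so 823 splits.

p splits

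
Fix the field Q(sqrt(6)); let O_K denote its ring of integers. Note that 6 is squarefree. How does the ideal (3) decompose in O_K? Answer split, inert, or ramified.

6 mod 4 = 2, hence disc K = 4·6 = 24 and O_K = ℤ[√6].
Ramification test: 3 | 24. The prime 3 ramifies in K.

ramified — (3) = 𝔭²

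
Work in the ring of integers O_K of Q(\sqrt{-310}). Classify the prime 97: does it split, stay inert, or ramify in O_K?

d = -310 ≡ 2 (mod 4), so O_K = ℤ[√-310] and disc(K) = 4d = -1240.
97 ∤ -1240, so 97 is unramified.
Compute (-310/97) via Euler: 78^((97-1)/2) mod 97 = 96, so (-310/97) = -1.
(-310/97) = -1, so 97 is inert.

p is inert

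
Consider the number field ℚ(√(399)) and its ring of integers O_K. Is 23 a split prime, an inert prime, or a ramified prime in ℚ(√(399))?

split

d = 399 ≡ 3 (mod 4), so O_K = ℤ[√399] and disc(K) = 4d = 1596.
23 ∤ 1596, so 23 is unramified.
Compute (399/23) via Euler: 8^((23-1)/2) mod 23 = 1, so (399/23) = 1.
(399/23) = 1, so 23 splits.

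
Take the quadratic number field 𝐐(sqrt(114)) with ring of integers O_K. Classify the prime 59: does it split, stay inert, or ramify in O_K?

inert

d = 114 ≡ 2 (mod 4), so O_K = ℤ[√114] and disc(K) = 4d = 456.
disc(K) = 456 is not divisible by 59; 59 is unramified.
Legendre symbol by Euler's criterion: (114/59) ≡ 114^29 ≡ 58 (mod 59), i.e. (114/59) = -1.
d is a non-residue mod p, hence 59 remains inert in O_K.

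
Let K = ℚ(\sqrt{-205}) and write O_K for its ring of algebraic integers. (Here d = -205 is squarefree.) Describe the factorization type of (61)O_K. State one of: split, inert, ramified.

-205 mod 4 = 3, hence disc K = 4·(-205) = -820 and O_K = ℤ[√-205].
61 ∤ -820, so 61 is unramified.
Compute (-205/61) via Euler: 39^((61-1)/2) mod 61 = 1, so (-205/61) = 1.
d is a quadratic residue mod p, hence 61 splits in O_K.

split — (61) = 𝔭₁𝔭₂ with 𝔭₁ ≠ 𝔭₂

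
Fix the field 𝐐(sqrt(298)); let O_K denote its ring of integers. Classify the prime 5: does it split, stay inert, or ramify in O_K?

remains prime (inert)

Since 298 ≢ 1 mod 4, the ring of integers is ℤ[√298] with discriminant 4·298 = 1192.
5 ∤ 1192, so 5 is unramified.
(298/5) = 3^2 mod 5 = 4, giving Legendre symbol -1.
d is a non-residue mod p, hence 5 remains inert in O_K.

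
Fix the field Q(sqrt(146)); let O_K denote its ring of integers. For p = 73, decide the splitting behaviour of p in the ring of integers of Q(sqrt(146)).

73 is ramified

d = 146 ≡ 2 (mod 4), so O_K = ℤ[√146] and disc(K) = 4d = 584.
disc(K) = 584 = 73·8, so p = 73 is ramified.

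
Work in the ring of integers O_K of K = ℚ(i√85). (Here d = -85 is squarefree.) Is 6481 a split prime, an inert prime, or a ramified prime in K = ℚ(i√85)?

6481 splits in O_K

-85 mod 4 = 3, hence disc K = 4·(-85) = -340 and O_K = ℤ[√-85].
Since gcd(6481, -340) = 1 the prime 6481 does not ramify.
(-85/6481) = 6396^3240 mod 6481 = 1, giving Legendre symbol 1.
Legendre symbol 1 ⇒ 6481 is split.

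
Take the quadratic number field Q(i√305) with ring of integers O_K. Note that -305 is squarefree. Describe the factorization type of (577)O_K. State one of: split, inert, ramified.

-305 mod 4 = 3, hence disc K = 4·(-305) = -1220 and O_K = ℤ[√-305].
disc(K) = -1220 is not divisible by 577; 577 is unramified.
Euler's criterion: (-305)^288 mod 577 = 1. Thus (-305|577) = 1.
(-305/577) = 1, so 577 splits.

split — (577) = 𝔭₁𝔭₂ with 𝔭₁ ≠ 𝔭₂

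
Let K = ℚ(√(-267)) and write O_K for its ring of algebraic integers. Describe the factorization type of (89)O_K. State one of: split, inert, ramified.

ramifies in O_K

d = -267 ≡ 1 (mod 4), so O_K = ℤ[(1+√-267)/2] and disc(K) = d = -267.
89 divides disc(K) = -267, so 89 ramifies.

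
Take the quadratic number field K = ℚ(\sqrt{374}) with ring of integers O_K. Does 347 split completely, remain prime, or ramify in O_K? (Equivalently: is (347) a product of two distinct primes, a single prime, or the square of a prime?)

p splits

374 mod 4 = 2, hence disc K = 4·374 = 1496 and O_K = ℤ[√374].
Since gcd(347, 1496) = 1 the prime 347 does not ramify.
(374/347) = 27^173 mod 347 = 1, giving Legendre symbol 1.
Legendre symbol 1 ⇒ 347 is split.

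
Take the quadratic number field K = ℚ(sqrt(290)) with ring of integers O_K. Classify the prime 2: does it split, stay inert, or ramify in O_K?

d = 290 ≡ 2 (mod 4), so O_K = ℤ[√290] and disc(K) = 4d = 1160.
2 divides disc(K) = 1160, so 2 ramifies.

ramified — (2) = 𝔭²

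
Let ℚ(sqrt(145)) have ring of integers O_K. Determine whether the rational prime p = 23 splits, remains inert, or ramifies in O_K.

d = 145 ≡ 1 (mod 4), so O_K = ℤ[(1+√145)/2] and disc(K) = d = 145.
23 ∤ 145, so 23 is unramified.
(145/23) = 7^11 mod 23 = 22, giving Legendre symbol -1.
Legendre symbol -1 ⇒ 23 is inert.

remains prime (inert)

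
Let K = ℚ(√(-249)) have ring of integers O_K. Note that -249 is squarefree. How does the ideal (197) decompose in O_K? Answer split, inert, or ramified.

d = -249 ≡ 3 (mod 4), so O_K = ℤ[√-249] and disc(K) = 4d = -996.
Since gcd(197, -996) = 1 the prime 197 does not ramify.
Euler's criterion: (-249)^98 mod 197 = 196. Thus (-249|197) = -1.
(-249/197) = -1, so 197 is inert.

remains prime (inert)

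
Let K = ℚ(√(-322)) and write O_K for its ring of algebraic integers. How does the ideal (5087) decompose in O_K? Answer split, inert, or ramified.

d = -322 ≡ 2 (mod 4), so O_K = ℤ[√-322] and disc(K) = 4d = -1288.
5087 ∤ -1288, so 5087 is unramified.
(-322/5087) = 4765^2543 mod 5087 = 1, giving Legendre symbol 1.
Legendre symbol 1 ⇒ 5087 is split.

split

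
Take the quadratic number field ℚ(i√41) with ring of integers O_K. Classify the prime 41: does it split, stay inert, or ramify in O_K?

p ramifies

d = -41 ≡ 3 (mod 4), so O_K = ℤ[√-41] and disc(K) = 4d = -164.
disc(K) = -164 = 41·(-4), so p = 41 is ramified.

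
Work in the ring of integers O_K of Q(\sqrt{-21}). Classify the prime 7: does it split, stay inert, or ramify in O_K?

d = -21 ≡ 3 (mod 4), so O_K = ℤ[√-21] and disc(K) = 4d = -84.
Ramification test: 7 | -84. The prime 7 ramifies in K.

ramified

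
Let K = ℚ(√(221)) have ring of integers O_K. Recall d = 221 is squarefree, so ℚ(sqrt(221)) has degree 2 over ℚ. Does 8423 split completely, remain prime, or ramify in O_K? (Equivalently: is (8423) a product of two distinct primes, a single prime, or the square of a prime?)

8423 splits in O_K

d = 221 ≡ 1 (mod 4), so O_K = ℤ[(1+√221)/2] and disc(K) = d = 221.
disc(K) = 221 is not divisible by 8423; 8423 is unramified.
(221/8423) = 221^4211 mod 8423 = 1, giving Legendre symbol 1.
Legendre symbol 1 ⇒ 8423 is split.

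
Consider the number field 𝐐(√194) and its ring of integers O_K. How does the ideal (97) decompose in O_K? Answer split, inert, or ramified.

d = 194 ≡ 2 (mod 4), so O_K = ℤ[√194] and disc(K) = 4d = 776.
Ramification test: 97 | 776. The prime 97 ramifies in K.

ramified — (97) = 𝔭²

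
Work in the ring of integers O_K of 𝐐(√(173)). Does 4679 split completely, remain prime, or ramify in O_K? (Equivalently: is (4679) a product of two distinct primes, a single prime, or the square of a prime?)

p is inert

Since 173 ≡ 1 mod 4, the ring of integers is ℤ[(1+√173)/2] with discriminant 173.
Since gcd(4679, 173) = 1 the prime 4679 does not ramify.
Euler's criterion: 173^2339 mod 4679 = 4678. Thus (173|4679) = -1.
d is a non-residue mod p, hence 4679 remains inert in O_K.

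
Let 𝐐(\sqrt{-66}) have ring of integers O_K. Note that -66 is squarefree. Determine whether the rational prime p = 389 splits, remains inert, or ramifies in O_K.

Since -66 ≢ 1 mod 4, the ring of integers is ℤ[√-66] with discriminant 4·(-66) = -264.
Since gcd(389, -264) = 1 the prime 389 does not ramify.
Legendre symbol by Euler's criterion: (-66/389) ≡ (-66)^194 ≡ 1 (mod 389), i.e. (-66/389) = 1.
d is a quadratic residue mod p, hence 389 splits in O_K.

split — (389) = 𝔭₁𝔭₂ with 𝔭₁ ≠ 𝔭₂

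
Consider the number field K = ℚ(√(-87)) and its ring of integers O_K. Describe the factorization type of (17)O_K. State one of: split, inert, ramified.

17 splits in O_K

d = -87 ≡ 1 (mod 4), so O_K = ℤ[(1+√-87)/2] and disc(K) = d = -87.
disc(K) = -87 is not divisible by 17; 17 is unramified.
Euler's criterion: (-87)^8 mod 17 = 1. Thus (-87|17) = 1.
d is a quadratic residue mod p, hence 17 splits in O_K.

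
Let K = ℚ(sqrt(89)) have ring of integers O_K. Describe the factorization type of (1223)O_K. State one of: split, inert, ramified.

remains prime (inert)

89 mod 4 = 1, hence disc K = 89 and O_K = ℤ[(1+√89)/2].
disc(K) = 89 is not divisible by 1223; 1223 is unramified.
Euler's criterion: 89^611 mod 1223 = 1222. Thus (89|1223) = -1.
Legendre symbol -1 ⇒ 1223 is inert.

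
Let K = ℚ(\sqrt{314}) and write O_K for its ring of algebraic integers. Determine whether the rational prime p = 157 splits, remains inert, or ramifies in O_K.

314 mod 4 = 2, hence disc K = 4·314 = 1256 and O_K = ℤ[√314].
disc(K) = 1256 = 157·8, so p = 157 is ramified.

157 is ramified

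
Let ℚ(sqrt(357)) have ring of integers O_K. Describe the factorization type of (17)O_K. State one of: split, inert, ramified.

357 mod 4 = 1, hence disc K = 357 and O_K = ℤ[(1+√357)/2].
17 divides disc(K) = 357, so 17 ramifies.

ramified — (17) = 𝔭²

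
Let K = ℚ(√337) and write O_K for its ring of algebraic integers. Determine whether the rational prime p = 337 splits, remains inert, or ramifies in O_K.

Since 337 ≡ 1 mod 4, the ring of integers is ℤ[(1+√337)/2] with discriminant 337.
disc(K) = 337 = 337·1, so p = 337 is ramified.

337 is ramified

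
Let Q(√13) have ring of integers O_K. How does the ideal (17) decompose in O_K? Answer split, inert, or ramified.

d = 13 ≡ 1 (mod 4), so O_K = ℤ[(1+√13)/2] and disc(K) = d = 13.
Since gcd(17, 13) = 1 the prime 17 does not ramify.
(13/17) = 13^8 mod 17 = 1, giving Legendre symbol 1.
(13/17) = 1, so 17 splits.

p splits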